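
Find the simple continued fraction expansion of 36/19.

Run the Euclidean algorithm on 36 and 19; the successive quotients are the partial quotients a_0, a_1, ... (each step inverts the fractional part left over by the previous one):
  36 = 1*19 + 17, so a_0 = 1.
  19 = 1*17 + 2, so a_1 = 1.
  17 = 8*2 + 1, so a_2 = 8.
  2 = 2*1 + 0, so a_3 = 2.
The remainder reaches 0 after 4 divisions, so the expansion has 4 partial quotients, read off in order.

[1; 1, 8, 2]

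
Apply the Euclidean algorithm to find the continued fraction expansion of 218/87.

Run the Euclidean algorithm on 218 and 87; the successive quotients are the partial quotients a_0, a_1, ... (each step inverts the fractional part left over by the previous one):
  218 = 2*87 + 44, so a_0 = 2.
  87 = 1*44 + 43, so a_1 = 1.
  44 = 1*43 + 1, so a_2 = 1.
  43 = 43*1 + 0, so a_3 = 43.
The remainder reaches 0 after 4 divisions, so the expansion has 4 partial quotients, read off in order.

[2; 1, 1, 43]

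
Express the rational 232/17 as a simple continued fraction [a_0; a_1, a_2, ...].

Run the Euclidean algorithm on 232 and 17; the successive quotients are the partial quotients a_0, a_1, ... (each step inverts the fractional part left over by the previous one):
  232 = 13*17 + 11, so a_0 = 13.
  17 = 1*11 + 6, so a_1 = 1.
  11 = 1*6 + 5, so a_2 = 1.
  6 = 1*5 + 1, so a_3 = 1.
  5 = 5*1 + 0, so a_4 = 5.
The remainder reaches 0 after 5 divisions, so the expansion has 5 partial quotients, read off in order.

[13; 1, 1, 1, 5]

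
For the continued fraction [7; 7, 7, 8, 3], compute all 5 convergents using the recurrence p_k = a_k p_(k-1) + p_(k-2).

Using the convergent recurrence p_i = a_i*p_{i-1} + p_{i-2}, q_i = a_i*q_{i-1} + q_{i-2} with p_{-2}=0, p_{-1}=1, q_{-2}=1, q_{-1}=0:
  i=0: a_0=7, p_0 = 7*1 + 0 = 7, q_0 = 7*0 + 1 = 1.
  i=1: a_1=7, p_1 = 7*7 + 1 = 50, q_1 = 7*1 + 0 = 7.
  i=2: a_2=7, p_2 = 7*50 + 7 = 357, q_2 = 7*7 + 1 = 50.
  i=3: a_3=8, p_3 = 8*357 + 50 = 2906, q_3 = 8*50 + 7 = 407.
  i=4: a_4=3, p_4 = 3*2906 + 357 = 9075, q_4 = 3*407 + 50 = 1271.

7/1, 50/7, 357/50, 2906/407, 9075/1271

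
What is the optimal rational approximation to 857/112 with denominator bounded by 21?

Expand x = 857/112 as a continued fraction with the Euclidean algorithm:
  857 = 7*112 + 73, so a_0 = 7.
  112 = 1*73 + 39, so a_1 = 1.
  73 = 1*39 + 34, so a_2 = 1.
  39 = 1*34 + 5, so a_3 = 1.
  34 = 6*5 + 4, so a_4 = 6.
  5 = 1*4 + 1, so a_5 = 1.
  4 = 4*1 + 0, so a_6 = 4.
so x = [7; 1, 1, 1, 6, 1, 4].
Convergents (p_i = a_i*p_{i-1} + p_{i-2}, q_i = a_i*q_{i-1} + q_{i-2} with p_{-2}=0, p_{-1}=1, q_{-2}=1, q_{-1}=0), until the denominator exceeds 21:
  i=0: a_0=7, p_0 = 7*1 + 0 = 7, q_0 = 7*0 + 1 = 1.
  i=1: a_1=1, p_1 = 1*7 + 1 = 8, q_1 = 1*1 + 0 = 1.
  i=2: a_2=1, p_2 = 1*8 + 7 = 15, q_2 = 1*1 + 1 = 2.
  i=3: a_3=1, p_3 = 1*15 + 8 = 23, q_3 = 1*2 + 1 = 3.
  i=4: a_4=6, p_4 = 6*23 + 15 = 153, q_4 = 6*3 + 2 = 20.
  i=5: a_5=1, p_5 = 1*153 + 23 = 176, q_5 = 1*20 + 3 = 23.
q_5 = 23 > 21, so the last convergent with denominator <= 21 is p_4/q_4 = 153/20.
The closest fraction with denominator <= 21 is either p_4/q_4 or the intermediate fraction (k*p_4 + p_3)/(k*q_4 + q_3) with the largest k >= 1 whose denominator stays <= 21; these approach x as k grows, and every other convergent or intermediate fraction in range is farther away.
Largest k: floor((21 - q_3)/q_4) = floor((21 - 3)/20) = 0.
Since k = 0, no intermediate fraction beyond p_4/q_4 has denominator <= 21, so the convergent 153/20 is the closest (its error is |857*20 - 153*112|/(112*20) = 4/2240).

153/20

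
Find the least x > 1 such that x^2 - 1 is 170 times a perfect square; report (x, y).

(x, y) = (339, 26)

First expand sqrt(170) as a continued fraction. With x_i = (sqrt(170) + m_i)/d_i and (m_0, d_0) = (0, 1): a_0 = floor(sqrt(170)) = 13, since 13^2 = 169 <= 170 < 196 = 14^2.
Iterate m_{i+1} = d_i*a_i - m_i, d_{i+1} = (170 - m_{i+1}^2)/d_i, a_{i+1} = floor((a_0 + m_{i+1})/d_{i+1}):
  m_1 = 1*13 - 0 = 13, d_1 = (170 - 13^2)/1 = 1/1 = 1, a_1 = floor((13 + 13)/1) = 26.
  m_2 = 1*26 - 13 = 13, d_2 = (170 - 13^2)/1 = 1/1 = 1: (m_2, d_2) = (m_1, d_1) = (13, 1), so from here the quotient a_1 repeats; the period length is 1.
So sqrt(170) = [13; (26)] with period length k = 1.
k is odd, so (p_{k-1}, q_{k-1}) only solves x^2 - 170y^2 = -1 and the fundamental solution of x^2 - 170y^2 = 1 is (p_{2k-1}, q_{2k-1}) = (p_1, q_1); compute convergents through index 1, running through the period twice.
Convergents (p_i = a_i*p_{i-1} + p_{i-2}, q_i = a_i*q_{i-1} + q_{i-2} with p_{-2}=0, p_{-1}=1, q_{-2}=1, q_{-1}=0):
  i=0: a_0=13, p_0 = 13*1 + 0 = 13, q_0 = 13*0 + 1 = 1.
  i=1: a_1=26, p_1 = 26*13 + 1 = 339, q_1 = 26*1 + 0 = 26.
Indeed p_0^2 - 170*q_0^2 = 169 - 170 = -1, not +1.
Check: 339^2 - 170*26^2 = 114921 - 114920 = 1, so (x, y) = (339, 26) solves the equation, and by the theorem it is the least positive solution.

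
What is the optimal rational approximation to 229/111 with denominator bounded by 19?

33/16

Expand x = 229/111 as a continued fraction with the Euclidean algorithm:
  229 = 2*111 + 7, so a_0 = 2.
  111 = 15*7 + 6, so a_1 = 15.
  7 = 1*6 + 1, so a_2 = 1.
  6 = 6*1 + 0, so a_3 = 6.
so x = [2; 15, 1, 6].
Convergents (p_i = a_i*p_{i-1} + p_{i-2}, q_i = a_i*q_{i-1} + q_{i-2} with p_{-2}=0, p_{-1}=1, q_{-2}=1, q_{-1}=0), until the denominator exceeds 19:
  i=0: a_0=2, p_0 = 2*1 + 0 = 2, q_0 = 2*0 + 1 = 1.
  i=1: a_1=15, p_1 = 15*2 + 1 = 31, q_1 = 15*1 + 0 = 15.
  i=2: a_2=1, p_2 = 1*31 + 2 = 33, q_2 = 1*15 + 1 = 16.
  i=3: a_3=6, p_3 = 6*33 + 31 = 229, q_3 = 6*16 + 15 = 111.
q_3 = 111 > 19, so the last convergent with denominator <= 19 is p_2/q_2 = 33/16.
The closest fraction with denominator <= 19 is either p_2/q_2 or the intermediate fraction (k*p_2 + p_1)/(k*q_2 + q_1) with the largest k >= 1 whose denominator stays <= 19; these approach x as k grows, and every other convergent or intermediate fraction in range is farther away.
Largest k: floor((19 - q_1)/q_2) = floor((19 - 15)/16) = 0.
Since k = 0, no intermediate fraction beyond p_2/q_2 has denominator <= 19, so the convergent 33/16 is the closest (its error is |229*16 - 33*111|/(111*16) = 1/1776).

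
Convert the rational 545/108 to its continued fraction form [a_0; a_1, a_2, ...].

[5; 21, 1, 1, 2]

Run the Euclidean algorithm on 545 and 108; the successive quotients are the partial quotients a_0, a_1, ... (each step inverts the fractional part left over by the previous one):
  545 = 5*108 + 5, so a_0 = 5.
  108 = 21*5 + 3, so a_1 = 21.
  5 = 1*3 + 2, so a_2 = 1.
  3 = 1*2 + 1, so a_3 = 1.
  2 = 2*1 + 0, so a_4 = 2.
The remainder reaches 0 after 5 divisions, so the expansion has 5 partial quotients, read off in order.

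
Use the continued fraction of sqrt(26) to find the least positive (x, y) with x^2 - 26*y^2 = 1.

(x, y) = (51, 10)

First expand sqrt(26) as a continued fraction. With x_i = (sqrt(26) + m_i)/d_i and (m_0, d_0) = (0, 1): a_0 = floor(sqrt(26)) = 5, since 5^2 = 25 <= 26 < 36 = 6^2.
Iterate m_{i+1} = d_i*a_i - m_i, d_{i+1} = (26 - m_{i+1}^2)/d_i, a_{i+1} = floor((a_0 + m_{i+1})/d_{i+1}):
  m_1 = 1*5 - 0 = 5, d_1 = (26 - 5^2)/1 = 1/1 = 1, a_1 = floor((5 + 5)/1) = 10.
  m_2 = 1*10 - 5 = 5, d_2 = (26 - 5^2)/1 = 1/1 = 1: (m_2, d_2) = (m_1, d_1) = (5, 1), so from here the quotient a_1 repeats; the period length is 1.
So sqrt(26) = [5; (10)] with period length k = 1.
k is odd, so (p_{k-1}, q_{k-1}) only solves x^2 - 26y^2 = -1 and the fundamental solution of x^2 - 26y^2 = 1 is (p_{2k-1}, q_{2k-1}) = (p_1, q_1); compute convergents through index 1, running through the period twice.
Convergents (p_i = a_i*p_{i-1} + p_{i-2}, q_i = a_i*q_{i-1} + q_{i-2} with p_{-2}=0, p_{-1}=1, q_{-2}=1, q_{-1}=0):
  i=0: a_0=5, p_0 = 5*1 + 0 = 5, q_0 = 5*0 + 1 = 1.
  i=1: a_1=10, p_1 = 10*5 + 1 = 51, q_1 = 10*1 + 0 = 10.
Indeed p_0^2 - 26*q_0^2 = 25 - 26 = -1, not +1.
Check: 51^2 - 26*10^2 = 2601 - 2600 = 1, so (x, y) = (51, 10) solves the equation, and by the theorem it is the least positive solution.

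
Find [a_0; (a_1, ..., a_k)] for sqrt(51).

[7; (7, 14)]

Write x_i = (sqrt(51) + m_i)/d_i with (m_0, d_0) = (0, 1). a_0 = floor(sqrt(51)) = 7, since 7^2 = 49 <= 51 < 64 = 8^2.
Iterate m_{i+1} = d_i*a_i - m_i, d_{i+1} = (51 - m_{i+1}^2)/d_i, a_{i+1} = floor((a_0 + m_{i+1})/d_{i+1}):
  m_1 = 1*7 - 0 = 7, d_1 = (51 - 7^2)/1 = 2/1 = 2, a_1 = floor((7 + 7)/2) = 7.
  m_2 = 2*7 - 7 = 7, d_2 = (51 - 7^2)/2 = 2/2 = 1, a_2 = floor((7 + 7)/1) = 14.
  m_3 = 1*14 - 7 = 7, d_3 = (51 - 7^2)/1 = 2/1 = 2: (m_3, d_3) = (m_1, d_1) = (7, 2), so from here the quotients repeat a_1, a_2; the period length is 2.
Hence the expansion of sqrt(51) is a_0 = 7 followed by the repeating block 7, 14 (period 2).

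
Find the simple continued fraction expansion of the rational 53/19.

Run the Euclidean algorithm on 53 and 19; the successive quotients are the partial quotients a_0, a_1, ... (each step inverts the fractional part left over by the previous one):
  53 = 2*19 + 15, so a_0 = 2.
  19 = 1*15 + 4, so a_1 = 1.
  15 = 3*4 + 3, so a_2 = 3.
  4 = 1*3 + 1, so a_3 = 1.
  3 = 3*1 + 0, so a_4 = 3.
The remainder reaches 0 after 5 divisions, so the expansion has 5 partial quotients, read off in order.

[2; 1, 3, 1, 3]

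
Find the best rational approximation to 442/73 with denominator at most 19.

Expand x = 442/73 as a continued fraction with the Euclidean algorithm:
  442 = 6*73 + 4, so a_0 = 6.
  73 = 18*4 + 1, so a_1 = 18.
  4 = 4*1 + 0, so a_2 = 4.
so x = [6; 18, 4].
Convergents (p_i = a_i*p_{i-1} + p_{i-2}, q_i = a_i*q_{i-1} + q_{i-2} with p_{-2}=0, p_{-1}=1, q_{-2}=1, q_{-1}=0), until the denominator exceeds 19:
  i=0: a_0=6, p_0 = 6*1 + 0 = 6, q_0 = 6*0 + 1 = 1.
  i=1: a_1=18, p_1 = 18*6 + 1 = 109, q_1 = 18*1 + 0 = 18.
  i=2: a_2=4, p_2 = 4*109 + 6 = 442, q_2 = 4*18 + 1 = 73.
q_2 = 73 > 19, so the last convergent with denominator <= 19 is p_1/q_1 = 109/18.
The closest fraction with denominator <= 19 is either p_1/q_1 or the intermediate fraction (k*p_1 + p_0)/(k*q_1 + q_0) with the largest k >= 1 whose denominator stays <= 19; these approach x as k grows, and every other convergent or intermediate fraction in range is farther away.
Largest k: floor((19 - q_0)/q_1) = floor((19 - 1)/18) = 1.
That gives (1*109 + 6)/(1*18 + 1) = 115/19.
Compare the errors: |x - 109/18| = |442*18 - 109*73|/(73*18) = 1/1314, and |x - 115/19| = |442*19 - 115*73|/(73*19) = 3/1387.
Cross-multiplying, 1*1387 = 1387 < 3942 = 3*1314, so 1/1314 is smaller: the convergent 109/18 is closer to x than 115/19.

109/18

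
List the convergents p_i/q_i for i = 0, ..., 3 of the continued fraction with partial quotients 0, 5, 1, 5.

0/1, 1/5, 1/6, 6/35

Using the convergent recurrence p_i = a_i*p_{i-1} + p_{i-2}, q_i = a_i*q_{i-1} + q_{i-2} with p_{-2}=0, p_{-1}=1, q_{-2}=1, q_{-1}=0:
  i=0: a_0=0, p_0 = 0*1 + 0 = 0, q_0 = 0*0 + 1 = 1.
  i=1: a_1=5, p_1 = 5*0 + 1 = 1, q_1 = 5*1 + 0 = 5.
  i=2: a_2=1, p_2 = 1*1 + 0 = 1, q_2 = 1*5 + 1 = 6.
  i=3: a_3=5, p_3 = 5*1 + 1 = 6, q_3 = 5*6 + 5 = 35.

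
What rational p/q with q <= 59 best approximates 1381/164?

Expand x = 1381/164 as a continued fraction with the Euclidean algorithm:
  1381 = 8*164 + 69, so a_0 = 8.
  164 = 2*69 + 26, so a_1 = 2.
  69 = 2*26 + 17, so a_2 = 2.
  26 = 1*17 + 9, so a_3 = 1.
  17 = 1*9 + 8, so a_4 = 1.
  9 = 1*8 + 1, so a_5 = 1.
  8 = 8*1 + 0, so a_6 = 8.
so x = [8; 2, 2, 1, 1, 1, 8].
Convergents (p_i = a_i*p_{i-1} + p_{i-2}, q_i = a_i*q_{i-1} + q_{i-2} with p_{-2}=0, p_{-1}=1, q_{-2}=1, q_{-1}=0), until the denominator exceeds 59:
  i=0: a_0=8, p_0 = 8*1 + 0 = 8, q_0 = 8*0 + 1 = 1.
  i=1: a_1=2, p_1 = 2*8 + 1 = 17, q_1 = 2*1 + 0 = 2.
  i=2: a_2=2, p_2 = 2*17 + 8 = 42, q_2 = 2*2 + 1 = 5.
  i=3: a_3=1, p_3 = 1*42 + 17 = 59, q_3 = 1*5 + 2 = 7.
  i=4: a_4=1, p_4 = 1*59 + 42 = 101, q_4 = 1*7 + 5 = 12.
  i=5: a_5=1, p_5 = 1*101 + 59 = 160, q_5 = 1*12 + 7 = 19.
  i=6: a_6=8, p_6 = 8*160 + 101 = 1381, q_6 = 8*19 + 12 = 164.
q_6 = 164 > 59, so the last convergent with denominator <= 59 is p_5/q_5 = 160/19.
The closest fraction with denominator <= 59 is either p_5/q_5 or the intermediate fraction (k*p_5 + p_4)/(k*q_5 + q_4) with the largest k >= 1 whose denominator stays <= 59; these approach x as k grows, and every other convergent or intermediate fraction in range is farther away.
Largest k: floor((59 - q_4)/q_5) = floor((59 - 12)/19) = 2.
That gives (2*160 + 101)/(2*19 + 12) = 421/50.
Compare the errors: |x - 160/19| = |1381*19 - 160*164|/(164*19) = 1/3116, and |x - 421/50| = |1381*50 - 421*164|/(164*50) = 6/8200.
Cross-multiplying, 1*8200 = 8200 < 18696 = 6*3116, so 1/3116 is smaller: the convergent 160/19 is closer to x than 421/50.

160/19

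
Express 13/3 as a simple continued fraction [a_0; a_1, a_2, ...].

Run the Euclidean algorithm on 13 and 3; the successive quotients are the partial quotients a_0, a_1, ... (each step inverts the fractional part left over by the previous one):
  13 = 4*3 + 1, so a_0 = 4.
  3 = 3*1 + 0, so a_1 = 3.
The remainder reaches 0 after 2 divisions, so the expansion has 2 partial quotients, read off in order.

[4; 3]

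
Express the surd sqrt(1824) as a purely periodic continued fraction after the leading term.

Write x_i = (sqrt(1824) + m_i)/d_i with (m_0, d_0) = (0, 1). a_0 = floor(sqrt(1824)) = 42, since 42^2 = 1764 <= 1824 < 1849 = 43^2.
Iterate m_{i+1} = d_i*a_i - m_i, d_{i+1} = (1824 - m_{i+1}^2)/d_i, a_{i+1} = floor((a_0 + m_{i+1})/d_{i+1}):
  m_1 = 1*42 - 0 = 42, d_1 = (1824 - 42^2)/1 = 60/1 = 60, a_1 = floor((42 + 42)/60) = 1.
  m_2 = 60*1 - 42 = 18, d_2 = (1824 - 18^2)/60 = 1500/60 = 25, a_2 = floor((42 + 18)/25) = 2.
  m_3 = 25*2 - 18 = 32, d_3 = (1824 - 32^2)/25 = 800/25 = 32, a_3 = floor((42 + 32)/32) = 2.
  m_4 = 32*2 - 32 = 32, d_4 = (1824 - 32^2)/32 = 800/32 = 25, a_4 = floor((42 + 32)/25) = 2.
  m_5 = 25*2 - 32 = 18, d_5 = (1824 - 18^2)/25 = 1500/25 = 60, a_5 = floor((42 + 18)/60) = 1.
  m_6 = 60*1 - 18 = 42, d_6 = (1824 - 42^2)/60 = 60/60 = 1, a_6 = floor((42 + 42)/1) = 84.
  m_7 = 1*84 - 42 = 42, d_7 = (1824 - 42^2)/1 = 60/1 = 60: (m_7, d_7) = (m_1, d_1) = (42, 60), so from here the quotients repeat a_1, ..., a_6; the period length is 6.
Hence the expansion of sqrt(1824) is a_0 = 42 followed by the repeating block 1, 2, 2, 2, 1, 84 (period 6).

[42; (1, 2, 2, 2, 1, 84)]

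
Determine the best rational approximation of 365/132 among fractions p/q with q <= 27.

47/17

Expand x = 365/132 as a continued fraction with the Euclidean algorithm:
  365 = 2*132 + 101, so a_0 = 2.
  132 = 1*101 + 31, so a_1 = 1.
  101 = 3*31 + 8, so a_2 = 3.
  31 = 3*8 + 7, so a_3 = 3.
  8 = 1*7 + 1, so a_4 = 1.
  7 = 7*1 + 0, so a_5 = 7.
so x = [2; 1, 3, 3, 1, 7].
Convergents (p_i = a_i*p_{i-1} + p_{i-2}, q_i = a_i*q_{i-1} + q_{i-2} with p_{-2}=0, p_{-1}=1, q_{-2}=1, q_{-1}=0), until the denominator exceeds 27:
  i=0: a_0=2, p_0 = 2*1 + 0 = 2, q_0 = 2*0 + 1 = 1.
  i=1: a_1=1, p_1 = 1*2 + 1 = 3, q_1 = 1*1 + 0 = 1.
  i=2: a_2=3, p_2 = 3*3 + 2 = 11, q_2 = 3*1 + 1 = 4.
  i=3: a_3=3, p_3 = 3*11 + 3 = 36, q_3 = 3*4 + 1 = 13.
  i=4: a_4=1, p_4 = 1*36 + 11 = 47, q_4 = 1*13 + 4 = 17.
  i=5: a_5=7, p_5 = 7*47 + 36 = 365, q_5 = 7*17 + 13 = 132.
q_5 = 132 > 27, so the last convergent with denominator <= 27 is p_4/q_4 = 47/17.
The closest fraction with denominator <= 27 is either p_4/q_4 or the intermediate fraction (k*p_4 + p_3)/(k*q_4 + q_3) with the largest k >= 1 whose denominator stays <= 27; these approach x as k grows, and every other convergent or intermediate fraction in range is farther away.
Largest k: floor((27 - q_3)/q_4) = floor((27 - 13)/17) = 0.
Since k = 0, no intermediate fraction beyond p_4/q_4 has denominator <= 27, so the convergent 47/17 is the closest (its error is |365*17 - 47*132|/(132*17) = 1/2244).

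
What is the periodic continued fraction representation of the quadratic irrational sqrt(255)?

Write x_i = (sqrt(255) + m_i)/d_i with (m_0, d_0) = (0, 1). a_0 = floor(sqrt(255)) = 15, since 15^2 = 225 <= 255 < 256 = 16^2.
Iterate m_{i+1} = d_i*a_i - m_i, d_{i+1} = (255 - m_{i+1}^2)/d_i, a_{i+1} = floor((a_0 + m_{i+1})/d_{i+1}):
  m_1 = 1*15 - 0 = 15, d_1 = (255 - 15^2)/1 = 30/1 = 30, a_1 = floor((15 + 15)/30) = 1.
  m_2 = 30*1 - 15 = 15, d_2 = (255 - 15^2)/30 = 30/30 = 1, a_2 = floor((15 + 15)/1) = 30.
  m_3 = 1*30 - 15 = 15, d_3 = (255 - 15^2)/1 = 30/1 = 30: (m_3, d_3) = (m_1, d_1) = (15, 30), so from here the quotients repeat a_1, a_2; the period length is 2.
Hence the expansion of sqrt(255) is a_0 = 15 followed by the repeating block 1, 30 (period 2).

[15; (1, 30)]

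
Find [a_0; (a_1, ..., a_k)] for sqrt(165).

Write x_i = (sqrt(165) + m_i)/d_i with (m_0, d_0) = (0, 1). a_0 = floor(sqrt(165)) = 12, since 12^2 = 144 <= 165 < 169 = 13^2.
Iterate m_{i+1} = d_i*a_i - m_i, d_{i+1} = (165 - m_{i+1}^2)/d_i, a_{i+1} = floor((a_0 + m_{i+1})/d_{i+1}):
  m_1 = 1*12 - 0 = 12, d_1 = (165 - 12^2)/1 = 21/1 = 21, a_1 = floor((12 + 12)/21) = 1.
  m_2 = 21*1 - 12 = 9, d_2 = (165 - 9^2)/21 = 84/21 = 4, a_2 = floor((12 + 9)/4) = 5.
  m_3 = 4*5 - 9 = 11, d_3 = (165 - 11^2)/4 = 44/4 = 11, a_3 = floor((12 + 11)/11) = 2.
  m_4 = 11*2 - 11 = 11, d_4 = (165 - 11^2)/11 = 44/11 = 4, a_4 = floor((12 + 11)/4) = 5.
  m_5 = 4*5 - 11 = 9, d_5 = (165 - 9^2)/4 = 84/4 = 21, a_5 = floor((12 + 9)/21) = 1.
  m_6 = 21*1 - 9 = 12, d_6 = (165 - 12^2)/21 = 21/21 = 1, a_6 = floor((12 + 12)/1) = 24.
  m_7 = 1*24 - 12 = 12, d_7 = (165 - 12^2)/1 = 21/1 = 21: (m_7, d_7) = (m_1, d_1) = (12, 21), so from here the quotients repeat a_1, ..., a_6; the period length is 6.
Hence the expansion of sqrt(165) is a_0 = 12 followed by the repeating block 1, 5, 2, 5, 1, 24 (period 6).

[12; (1, 5, 2, 5, 1, 24)]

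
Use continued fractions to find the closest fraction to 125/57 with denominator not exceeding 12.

11/5

Expand x = 125/57 as a continued fraction with the Euclidean algorithm:
  125 = 2*57 + 11, so a_0 = 2.
  57 = 5*11 + 2, so a_1 = 5.
  11 = 5*2 + 1, so a_2 = 5.
  2 = 2*1 + 0, so a_3 = 2.
so x = [2; 5, 5, 2].
Convergents (p_i = a_i*p_{i-1} + p_{i-2}, q_i = a_i*q_{i-1} + q_{i-2} with p_{-2}=0, p_{-1}=1, q_{-2}=1, q_{-1}=0), until the denominator exceeds 12:
  i=0: a_0=2, p_0 = 2*1 + 0 = 2, q_0 = 2*0 + 1 = 1.
  i=1: a_1=5, p_1 = 5*2 + 1 = 11, q_1 = 5*1 + 0 = 5.
  i=2: a_2=5, p_2 = 5*11 + 2 = 57, q_2 = 5*5 + 1 = 26.
q_2 = 26 > 12, so the last convergent with denominator <= 12 is p_1/q_1 = 11/5.
The closest fraction with denominator <= 12 is either p_1/q_1 or the intermediate fraction (k*p_1 + p_0)/(k*q_1 + q_0) with the largest k >= 1 whose denominator stays <= 12; these approach x as k grows, and every other convergent or intermediate fraction in range is farther away.
Largest k: floor((12 - q_0)/q_1) = floor((12 - 1)/5) = 2.
That gives (2*11 + 2)/(2*5 + 1) = 24/11.
Compare the errors: |x - 11/5| = |125*5 - 11*57|/(57*5) = 2/285, and |x - 24/11| = |125*11 - 24*57|/(57*11) = 7/627.
Cross-multiplying, 2*627 = 1254 < 1995 = 7*285, so 2/285 is smaller: the convergent 11/5 is closer to x than 24/11.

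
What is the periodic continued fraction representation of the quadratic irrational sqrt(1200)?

[34; (1, 1, 1, 3, 1, 1, 1, 68)]

Write x_i = (sqrt(1200) + m_i)/d_i with (m_0, d_0) = (0, 1). a_0 = floor(sqrt(1200)) = 34, since 34^2 = 1156 <= 1200 < 1225 = 35^2.
Iterate m_{i+1} = d_i*a_i - m_i, d_{i+1} = (1200 - m_{i+1}^2)/d_i, a_{i+1} = floor((a_0 + m_{i+1})/d_{i+1}):
  m_1 = 1*34 - 0 = 34, d_1 = (1200 - 34^2)/1 = 44/1 = 44, a_1 = floor((34 + 34)/44) = 1.
  m_2 = 44*1 - 34 = 10, d_2 = (1200 - 10^2)/44 = 1100/44 = 25, a_2 = floor((34 + 10)/25) = 1.
  m_3 = 25*1 - 10 = 15, d_3 = (1200 - 15^2)/25 = 975/25 = 39, a_3 = floor((34 + 15)/39) = 1.
  m_4 = 39*1 - 15 = 24, d_4 = (1200 - 24^2)/39 = 624/39 = 16, a_4 = floor((34 + 24)/16) = 3.
  m_5 = 16*3 - 24 = 24, d_5 = (1200 - 24^2)/16 = 624/16 = 39, a_5 = floor((34 + 24)/39) = 1.
  m_6 = 39*1 - 24 = 15, d_6 = (1200 - 15^2)/39 = 975/39 = 25, a_6 = floor((34 + 15)/25) = 1.
  m_7 = 25*1 - 15 = 10, d_7 = (1200 - 10^2)/25 = 1100/25 = 44, a_7 = floor((34 + 10)/44) = 1.
  m_8 = 44*1 - 10 = 34, d_8 = (1200 - 34^2)/44 = 44/44 = 1, a_8 = floor((34 + 34)/1) = 68.
  m_9 = 1*68 - 34 = 34, d_9 = (1200 - 34^2)/1 = 44/1 = 44: (m_9, d_9) = (m_1, d_1) = (34, 44), so from here the quotients repeat a_1, ..., a_8; the period length is 8.
Hence the expansion of sqrt(1200) is a_0 = 34 followed by the repeating block 1, 1, 1, 3, 1, 1, 1, 68 (period 8).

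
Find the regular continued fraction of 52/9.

[5; 1, 3, 2]

Run the Euclidean algorithm on 52 and 9; the successive quotients are the partial quotients a_0, a_1, ... (each step inverts the fractional part left over by the previous one):
  52 = 5*9 + 7, so a_0 = 5.
  9 = 1*7 + 2, so a_1 = 1.
  7 = 3*2 + 1, so a_2 = 3.
  2 = 2*1 + 0, so a_3 = 2.
The remainder reaches 0 after 4 divisions, so the expansion has 4 partial quotients, read off in order.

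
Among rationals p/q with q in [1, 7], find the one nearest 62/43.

Expand x = 62/43 as a continued fraction with the Euclidean algorithm:
  62 = 1*43 + 19, so a_0 = 1.
  43 = 2*19 + 5, so a_1 = 2.
  19 = 3*5 + 4, so a_2 = 3.
  5 = 1*4 + 1, so a_3 = 1.
  4 = 4*1 + 0, so a_4 = 4.
so x = [1; 2, 3, 1, 4].
Convergents (p_i = a_i*p_{i-1} + p_{i-2}, q_i = a_i*q_{i-1} + q_{i-2} with p_{-2}=0, p_{-1}=1, q_{-2}=1, q_{-1}=0), until the denominator exceeds 7:
  i=0: a_0=1, p_0 = 1*1 + 0 = 1, q_0 = 1*0 + 1 = 1.
  i=1: a_1=2, p_1 = 2*1 + 1 = 3, q_1 = 2*1 + 0 = 2.
  i=2: a_2=3, p_2 = 3*3 + 1 = 10, q_2 = 3*2 + 1 = 7.
  i=3: a_3=1, p_3 = 1*10 + 3 = 13, q_3 = 1*7 + 2 = 9.
q_3 = 9 > 7, so the last convergent with denominator <= 7 is p_2/q_2 = 10/7.
The closest fraction with denominator <= 7 is either p_2/q_2 or the intermediate fraction (k*p_2 + p_1)/(k*q_2 + q_1) with the largest k >= 1 whose denominator stays <= 7; these approach x as k grows, and every other convergent or intermediate fraction in range is farther away.
Largest k: floor((7 - q_1)/q_2) = floor((7 - 2)/7) = 0.
Since k = 0, no intermediate fraction beyond p_2/q_2 has denominator <= 7, so the convergent 10/7 is the closest (its error is |62*7 - 10*43|/(43*7) = 4/301).

10/7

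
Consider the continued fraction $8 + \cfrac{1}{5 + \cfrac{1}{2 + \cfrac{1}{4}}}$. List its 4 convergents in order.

8/1, 41/5, 90/11, 401/49

Using the convergent recurrence p_i = a_i*p_{i-1} + p_{i-2}, q_i = a_i*q_{i-1} + q_{i-2} with p_{-2}=0, p_{-1}=1, q_{-2}=1, q_{-1}=0:
  i=0: a_0=8, p_0 = 8*1 + 0 = 8, q_0 = 8*0 + 1 = 1.
  i=1: a_1=5, p_1 = 5*8 + 1 = 41, q_1 = 5*1 + 0 = 5.
  i=2: a_2=2, p_2 = 2*41 + 8 = 90, q_2 = 2*5 + 1 = 11.
  i=3: a_3=4, p_3 = 4*90 + 41 = 401, q_3 = 4*11 + 5 = 49.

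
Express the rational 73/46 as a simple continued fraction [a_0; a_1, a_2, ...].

[1; 1, 1, 2, 2, 1, 2]

Run the Euclidean algorithm on 73 and 46; the successive quotients are the partial quotients a_0, a_1, ... (each step inverts the fractional part left over by the previous one):
  73 = 1*46 + 27, so a_0 = 1.
  46 = 1*27 + 19, so a_1 = 1.
  27 = 1*19 + 8, so a_2 = 1.
  19 = 2*8 + 3, so a_3 = 2.
  8 = 2*3 + 2, so a_4 = 2.
  3 = 1*2 + 1, so a_5 = 1.
  2 = 2*1 + 0, so a_6 = 2.
The remainder reaches 0 after 7 divisions, so the expansion has 7 partial quotients, read off in order.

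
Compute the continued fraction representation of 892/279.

[3; 5, 13, 1, 3]

Run the Euclidean algorithm on 892 and 279; the successive quotients are the partial quotients a_0, a_1, ... (each step inverts the fractional part left over by the previous one):
  892 = 3*279 + 55, so a_0 = 3.
  279 = 5*55 + 4, so a_1 = 5.
  55 = 13*4 + 3, so a_2 = 13.
  4 = 1*3 + 1, so a_3 = 1.
  3 = 3*1 + 0, so a_4 = 3.
The remainder reaches 0 after 5 divisions, so the expansion has 5 partial quotients, read off in order.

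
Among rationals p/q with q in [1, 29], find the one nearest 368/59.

Expand x = 368/59 as a continued fraction with the Euclidean algorithm:
  368 = 6*59 + 14, so a_0 = 6.
  59 = 4*14 + 3, so a_1 = 4.
  14 = 4*3 + 2, so a_2 = 4.
  3 = 1*2 + 1, so a_3 = 1.
  2 = 2*1 + 0, so a_4 = 2.
so x = [6; 4, 4, 1, 2].
Convergents (p_i = a_i*p_{i-1} + p_{i-2}, q_i = a_i*q_{i-1} + q_{i-2} with p_{-2}=0, p_{-1}=1, q_{-2}=1, q_{-1}=0), until the denominator exceeds 29:
  i=0: a_0=6, p_0 = 6*1 + 0 = 6, q_0 = 6*0 + 1 = 1.
  i=1: a_1=4, p_1 = 4*6 + 1 = 25, q_1 = 4*1 + 0 = 4.
  i=2: a_2=4, p_2 = 4*25 + 6 = 106, q_2 = 4*4 + 1 = 17.
  i=3: a_3=1, p_3 = 1*106 + 25 = 131, q_3 = 1*17 + 4 = 21.
  i=4: a_4=2, p_4 = 2*131 + 106 = 368, q_4 = 2*21 + 17 = 59.
q_4 = 59 > 29, so the last convergent with denominator <= 29 is p_3/q_3 = 131/21.
The closest fraction with denominator <= 29 is either p_3/q_3 or the intermediate fraction (k*p_3 + p_2)/(k*q_3 + q_2) with the largest k >= 1 whose denominator stays <= 29; these approach x as k grows, and every other convergent or intermediate fraction in range is farther away.
Largest k: floor((29 - q_2)/q_3) = floor((29 - 17)/21) = 0.
Since k = 0, no intermediate fraction beyond p_3/q_3 has denominator <= 29, so the convergent 131/21 is the closest (its error is |368*21 - 131*59|/(59*21) = 1/1239).

131/21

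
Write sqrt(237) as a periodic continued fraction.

[15; (2, 1, 1, 7, 10, 7, 1, 1, 2, 30)]

Write x_i = (sqrt(237) + m_i)/d_i with (m_0, d_0) = (0, 1). a_0 = floor(sqrt(237)) = 15, since 15^2 = 225 <= 237 < 256 = 16^2.
Iterate m_{i+1} = d_i*a_i - m_i, d_{i+1} = (237 - m_{i+1}^2)/d_i, a_{i+1} = floor((a_0 + m_{i+1})/d_{i+1}):
  m_1 = 1*15 - 0 = 15, d_1 = (237 - 15^2)/1 = 12/1 = 12, a_1 = floor((15 + 15)/12) = 2.
  m_2 = 12*2 - 15 = 9, d_2 = (237 - 9^2)/12 = 156/12 = 13, a_2 = floor((15 + 9)/13) = 1.
  m_3 = 13*1 - 9 = 4, d_3 = (237 - 4^2)/13 = 221/13 = 17, a_3 = floor((15 + 4)/17) = 1.
  m_4 = 17*1 - 4 = 13, d_4 = (237 - 13^2)/17 = 68/17 = 4, a_4 = floor((15 + 13)/4) = 7.
  m_5 = 4*7 - 13 = 15, d_5 = (237 - 15^2)/4 = 12/4 = 3, a_5 = floor((15 + 15)/3) = 10.
  m_6 = 3*10 - 15 = 15, d_6 = (237 - 15^2)/3 = 12/3 = 4, a_6 = floor((15 + 15)/4) = 7.
  m_7 = 4*7 - 15 = 13, d_7 = (237 - 13^2)/4 = 68/4 = 17, a_7 = floor((15 + 13)/17) = 1.
  m_8 = 17*1 - 13 = 4, d_8 = (237 - 4^2)/17 = 221/17 = 13, a_8 = floor((15 + 4)/13) = 1.
  m_9 = 13*1 - 4 = 9, d_9 = (237 - 9^2)/13 = 156/13 = 12, a_9 = floor((15 + 9)/12) = 2.
  m_10 = 12*2 - 9 = 15, d_10 = (237 - 15^2)/12 = 12/12 = 1, a_10 = floor((15 + 15)/1) = 30.
  m_11 = 1*30 - 15 = 15, d_11 = (237 - 15^2)/1 = 12/1 = 12: (m_11, d_11) = (m_1, d_1) = (15, 12), so from here the quotients repeat a_1, ..., a_10; the period length is 10.
Hence the expansion of sqrt(237) is a_0 = 15 followed by the repeating block 2, 1, 1, 7, 10, 7, 1, 1, 2, 30 (period 10).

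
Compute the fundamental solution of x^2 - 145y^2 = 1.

First expand sqrt(145) as a continued fraction. With x_i = (sqrt(145) + m_i)/d_i and (m_0, d_0) = (0, 1): a_0 = floor(sqrt(145)) = 12, since 12^2 = 144 <= 145 < 169 = 13^2.
Iterate m_{i+1} = d_i*a_i - m_i, d_{i+1} = (145 - m_{i+1}^2)/d_i, a_{i+1} = floor((a_0 + m_{i+1})/d_{i+1}):
  m_1 = 1*12 - 0 = 12, d_1 = (145 - 12^2)/1 = 1/1 = 1, a_1 = floor((12 + 12)/1) = 24.
  m_2 = 1*24 - 12 = 12, d_2 = (145 - 12^2)/1 = 1/1 = 1: (m_2, d_2) = (m_1, d_1) = (12, 1), so from here the quotient a_1 repeats; the period length is 1.
So sqrt(145) = [12; (24)] with period length k = 1.
k is odd, so (p_{k-1}, q_{k-1}) only solves x^2 - 145y^2 = -1 and the fundamental solution of x^2 - 145y^2 = 1 is (p_{2k-1}, q_{2k-1}) = (p_1, q_1); compute convergents through index 1, running through the period twice.
Convergents (p_i = a_i*p_{i-1} + p_{i-2}, q_i = a_i*q_{i-1} + q_{i-2} with p_{-2}=0, p_{-1}=1, q_{-2}=1, q_{-1}=0):
  i=0: a_0=12, p_0 = 12*1 + 0 = 12, q_0 = 12*0 + 1 = 1.
  i=1: a_1=24, p_1 = 24*12 + 1 = 289, q_1 = 24*1 + 0 = 24.
Indeed p_0^2 - 145*q_0^2 = 144 - 145 = -1, not +1.
Check: 289^2 - 145*24^2 = 83521 - 83520 = 1, so (x, y) = (289, 24) solves the equation, and by the theorem it is the least positive solution.

(x, y) = (289, 24)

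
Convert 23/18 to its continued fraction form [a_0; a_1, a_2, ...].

[1; 3, 1, 1, 2]

Run the Euclidean algorithm on 23 and 18; the successive quotients are the partial quotients a_0, a_1, ... (each step inverts the fractional part left over by the previous one):
  23 = 1*18 + 5, so a_0 = 1.
  18 = 3*5 + 3, so a_1 = 3.
  5 = 1*3 + 2, so a_2 = 1.
  3 = 1*2 + 1, so a_3 = 1.
  2 = 2*1 + 0, so a_4 = 2.
The remainder reaches 0 after 5 divisions, so the expansion has 5 partial quotients, read off in order.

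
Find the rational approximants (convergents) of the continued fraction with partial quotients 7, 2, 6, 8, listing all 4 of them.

7/1, 15/2, 97/13, 791/106

Using the convergent recurrence p_i = a_i*p_{i-1} + p_{i-2}, q_i = a_i*q_{i-1} + q_{i-2} with p_{-2}=0, p_{-1}=1, q_{-2}=1, q_{-1}=0:
  i=0: a_0=7, p_0 = 7*1 + 0 = 7, q_0 = 7*0 + 1 = 1.
  i=1: a_1=2, p_1 = 2*7 + 1 = 15, q_1 = 2*1 + 0 = 2.
  i=2: a_2=6, p_2 = 6*15 + 7 = 97, q_2 = 6*2 + 1 = 13.
  i=3: a_3=8, p_3 = 8*97 + 15 = 791, q_3 = 8*13 + 2 = 106.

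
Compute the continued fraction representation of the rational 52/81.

Run the Euclidean algorithm on 52 and 81; the successive quotients are the partial quotients a_0, a_1, ... (each step inverts the fractional part left over by the previous one):
  52 = 0*81 + 52, so a_0 = 0.
  81 = 1*52 + 29, so a_1 = 1.
  52 = 1*29 + 23, so a_2 = 1.
  29 = 1*23 + 6, so a_3 = 1.
  23 = 3*6 + 5, so a_4 = 3.
  6 = 1*5 + 1, so a_5 = 1.
  5 = 5*1 + 0, so a_6 = 5.
The remainder reaches 0 after 7 divisions, so the expansion has 7 partial quotients, read off in order.

[0; 1, 1, 1, 3, 1, 5]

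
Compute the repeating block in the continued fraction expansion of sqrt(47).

[6; (1, 5, 1, 12)]

Write x_i = (sqrt(47) + m_i)/d_i with (m_0, d_0) = (0, 1). a_0 = floor(sqrt(47)) = 6, since 6^2 = 36 <= 47 < 49 = 7^2.
Iterate m_{i+1} = d_i*a_i - m_i, d_{i+1} = (47 - m_{i+1}^2)/d_i, a_{i+1} = floor((a_0 + m_{i+1})/d_{i+1}):
  m_1 = 1*6 - 0 = 6, d_1 = (47 - 6^2)/1 = 11/1 = 11, a_1 = floor((6 + 6)/11) = 1.
  m_2 = 11*1 - 6 = 5, d_2 = (47 - 5^2)/11 = 22/11 = 2, a_2 = floor((6 + 5)/2) = 5.
  m_3 = 2*5 - 5 = 5, d_3 = (47 - 5^2)/2 = 22/2 = 11, a_3 = floor((6 + 5)/11) = 1.
  m_4 = 11*1 - 5 = 6, d_4 = (47 - 6^2)/11 = 11/11 = 1, a_4 = floor((6 + 6)/1) = 12.
  m_5 = 1*12 - 6 = 6, d_5 = (47 - 6^2)/1 = 11/1 = 11: (m_5, d_5) = (m_1, d_1) = (6, 11), so from here the quotients repeat a_1, ..., a_4; the period length is 4.
Hence the expansion of sqrt(47) is a_0 = 6 followed by the repeating block 1, 5, 1, 12 (period 4).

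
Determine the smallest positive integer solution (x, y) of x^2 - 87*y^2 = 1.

(x, y) = (28, 3)

First expand sqrt(87) as a continued fraction. With x_i = (sqrt(87) + m_i)/d_i and (m_0, d_0) = (0, 1): a_0 = floor(sqrt(87)) = 9, since 9^2 = 81 <= 87 < 100 = 10^2.
Iterate m_{i+1} = d_i*a_i - m_i, d_{i+1} = (87 - m_{i+1}^2)/d_i, a_{i+1} = floor((a_0 + m_{i+1})/d_{i+1}):
  m_1 = 1*9 - 0 = 9, d_1 = (87 - 9^2)/1 = 6/1 = 6, a_1 = floor((9 + 9)/6) = 3.
  m_2 = 6*3 - 9 = 9, d_2 = (87 - 9^2)/6 = 6/6 = 1, a_2 = floor((9 + 9)/1) = 18.
  m_3 = 1*18 - 9 = 9, d_3 = (87 - 9^2)/1 = 6/1 = 6: (m_3, d_3) = (m_1, d_1) = (9, 6), so from here the quotients repeat a_1, a_2; the period length is 2.
So sqrt(87) = [9; (3, 18)] with period length k = 2.
k is even, so the fundamental solution of x^2 - 87y^2 = 1 is (p_{k-1}, q_{k-1}) = (p_1, q_1); compute convergents through index 1.
Convergents (p_i = a_i*p_{i-1} + p_{i-2}, q_i = a_i*q_{i-1} + q_{i-2} with p_{-2}=0, p_{-1}=1, q_{-2}=1, q_{-1}=0):
  i=0: a_0=9, p_0 = 9*1 + 0 = 9, q_0 = 9*0 + 1 = 1.
  i=1: a_1=3, p_1 = 3*9 + 1 = 28, q_1 = 3*1 + 0 = 3.
Check: 28^2 - 87*3^2 = 784 - 783 = 1, so (x, y) = (28, 3) solves the equation, and by the theorem it is the least positive solution.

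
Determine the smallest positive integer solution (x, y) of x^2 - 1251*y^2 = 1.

(x, y) = (77563250, 2192943)

First expand sqrt(1251) as a continued fraction. With x_i = (sqrt(1251) + m_i)/d_i and (m_0, d_0) = (0, 1): a_0 = floor(sqrt(1251)) = 35, since 35^2 = 1225 <= 1251 < 1296 = 36^2.
Iterate m_{i+1} = d_i*a_i - m_i, d_{i+1} = (1251 - m_{i+1}^2)/d_i, a_{i+1} = floor((a_0 + m_{i+1})/d_{i+1}):
  m_1 = 1*35 - 0 = 35, d_1 = (1251 - 35^2)/1 = 26/1 = 26, a_1 = floor((35 + 35)/26) = 2.
  m_2 = 26*2 - 35 = 17, d_2 = (1251 - 17^2)/26 = 962/26 = 37, a_2 = floor((35 + 17)/37) = 1.
  m_3 = 37*1 - 17 = 20, d_3 = (1251 - 20^2)/37 = 851/37 = 23, a_3 = floor((35 + 20)/23) = 2.
  m_4 = 23*2 - 20 = 26, d_4 = (1251 - 26^2)/23 = 575/23 = 25, a_4 = floor((35 + 26)/25) = 2.
  m_5 = 25*2 - 26 = 24, d_5 = (1251 - 24^2)/25 = 675/25 = 27, a_5 = floor((35 + 24)/27) = 2.
  m_6 = 27*2 - 24 = 30, d_6 = (1251 - 30^2)/27 = 351/27 = 13, a_6 = floor((35 + 30)/13) = 5.
  m_7 = 13*5 - 30 = 35, d_7 = (1251 - 35^2)/13 = 26/13 = 2, a_7 = floor((35 + 35)/2) = 35.
  m_8 = 2*35 - 35 = 35, d_8 = (1251 - 35^2)/2 = 26/2 = 13, a_8 = floor((35 + 35)/13) = 5.
  m_9 = 13*5 - 35 = 30, d_9 = (1251 - 30^2)/13 = 351/13 = 27, a_9 = floor((35 + 30)/27) = 2.
  m_10 = 27*2 - 30 = 24, d_10 = (1251 - 24^2)/27 = 675/27 = 25, a_10 = floor((35 + 24)/25) = 2.
  m_11 = 25*2 - 24 = 26, d_11 = (1251 - 26^2)/25 = 575/25 = 23, a_11 = floor((35 + 26)/23) = 2.
  m_12 = 23*2 - 26 = 20, d_12 = (1251 - 20^2)/23 = 851/23 = 37, a_12 = floor((35 + 20)/37) = 1.
  m_13 = 37*1 - 20 = 17, d_13 = (1251 - 17^2)/37 = 962/37 = 26, a_13 = floor((35 + 17)/26) = 2.
  m_14 = 26*2 - 17 = 35, d_14 = (1251 - 35^2)/26 = 26/26 = 1, a_14 = floor((35 + 35)/1) = 70.
  m_15 = 1*70 - 35 = 35, d_15 = (1251 - 35^2)/1 = 26/1 = 26: (m_15, d_15) = (m_1, d_1) = (35, 26), so from here the quotients repeat a_1, ..., a_14; the period length is 14.
So sqrt(1251) = [35; (2, 1, 2, 2, 2, 5, 35, 5, 2, 2, 2, 1, 2, 70)] with period length k = 14.
k is even, so the fundamental solution of x^2 - 1251y^2 = 1 is (p_{k-1}, q_{k-1}) = (p_13, q_13); compute convergents through index 13.
Convergents (p_i = a_i*p_{i-1} + p_{i-2}, q_i = a_i*q_{i-1} + q_{i-2} with p_{-2}=0, p_{-1}=1, q_{-2}=1, q_{-1}=0):
  i=0: a_0=35, p_0 = 35*1 + 0 = 35, q_0 = 35*0 + 1 = 1.
  i=1: a_1=2, p_1 = 2*35 + 1 = 71, q_1 = 2*1 + 0 = 2.
  i=2: a_2=1, p_2 = 1*71 + 35 = 106, q_2 = 1*2 + 1 = 3.
  i=3: a_3=2, p_3 = 2*106 + 71 = 283, q_3 = 2*3 + 2 = 8.
  i=4: a_4=2, p_4 = 2*283 + 106 = 672, q_4 = 2*8 + 3 = 19.
  i=5: a_5=2, p_5 = 2*672 + 283 = 1627, q_5 = 2*19 + 8 = 46.
  i=6: a_6=5, p_6 = 5*1627 + 672 = 8807, q_6 = 5*46 + 19 = 249.
  i=7: a_7=35, p_7 = 35*8807 + 1627 = 309872, q_7 = 35*249 + 46 = 8761.
  i=8: a_8=5, p_8 = 5*309872 + 8807 = 1558167, q_8 = 5*8761 + 249 = 44054.
  i=9: a_9=2, p_9 = 2*1558167 + 309872 = 3426206, q_9 = 2*44054 + 8761 = 96869.
  i=10: a_10=2, p_10 = 2*3426206 + 1558167 = 8410579, q_10 = 2*96869 + 44054 = 237792.
  i=11: a_11=2, p_11 = 2*8410579 + 3426206 = 20247364, q_11 = 2*237792 + 96869 = 572453.
  i=12: a_12=1, p_12 = 1*20247364 + 8410579 = 28657943, q_12 = 1*572453 + 237792 = 810245.
  i=13: a_13=2, p_13 = 2*28657943 + 20247364 = 77563250, q_13 = 2*810245 + 572453 = 2192943.
Check: 77563250^2 - 1251*2192943^2 = 6016057750562500 - 6016057750562499 = 1, so (x, y) = (77563250, 2192943) solves the equation, and by the theorem it is the least positive solution.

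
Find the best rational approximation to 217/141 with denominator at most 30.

Expand x = 217/141 as a continued fraction with the Euclidean algorithm:
  217 = 1*141 + 76, so a_0 = 1.
  141 = 1*76 + 65, so a_1 = 1.
  76 = 1*65 + 11, so a_2 = 1.
  65 = 5*11 + 10, so a_3 = 5.
  11 = 1*10 + 1, so a_4 = 1.
  10 = 10*1 + 0, so a_5 = 10.
so x = [1; 1, 1, 5, 1, 10].
Convergents (p_i = a_i*p_{i-1} + p_{i-2}, q_i = a_i*q_{i-1} + q_{i-2} with p_{-2}=0, p_{-1}=1, q_{-2}=1, q_{-1}=0), until the denominator exceeds 30:
  i=0: a_0=1, p_0 = 1*1 + 0 = 1, q_0 = 1*0 + 1 = 1.
  i=1: a_1=1, p_1 = 1*1 + 1 = 2, q_1 = 1*1 + 0 = 1.
  i=2: a_2=1, p_2 = 1*2 + 1 = 3, q_2 = 1*1 + 1 = 2.
  i=3: a_3=5, p_3 = 5*3 + 2 = 17, q_3 = 5*2 + 1 = 11.
  i=4: a_4=1, p_4 = 1*17 + 3 = 20, q_4 = 1*11 + 2 = 13.
  i=5: a_5=10, p_5 = 10*20 + 17 = 217, q_5 = 10*13 + 11 = 141.
q_5 = 141 > 30, so the last convergent with denominator <= 30 is p_4/q_4 = 20/13.
The closest fraction with denominator <= 30 is either p_4/q_4 or the intermediate fraction (k*p_4 + p_3)/(k*q_4 + q_3) with the largest k >= 1 whose denominator stays <= 30; these approach x as k grows, and every other convergent or intermediate fraction in range is farther away.
Largest k: floor((30 - q_3)/q_4) = floor((30 - 11)/13) = 1.
That gives (1*20 + 17)/(1*13 + 11) = 37/24.
Compare the errors: |x - 20/13| = |217*13 - 20*141|/(141*13) = 1/1833, and |x - 37/24| = |217*24 - 37*141|/(141*24) = 9/3384.
Cross-multiplying, 1*3384 = 3384 < 16497 = 9*1833, so 1/1833 is smaller: the convergent 20/13 is closer to x than 37/24.

20/13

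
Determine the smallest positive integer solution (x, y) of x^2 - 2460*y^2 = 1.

First expand sqrt(2460) as a continued fraction. With x_i = (sqrt(2460) + m_i)/d_i and (m_0, d_0) = (0, 1): a_0 = floor(sqrt(2460)) = 49, since 49^2 = 2401 <= 2460 < 2500 = 50^2.
Iterate m_{i+1} = d_i*a_i - m_i, d_{i+1} = (2460 - m_{i+1}^2)/d_i, a_{i+1} = floor((a_0 + m_{i+1})/d_{i+1}):
  m_1 = 1*49 - 0 = 49, d_1 = (2460 - 49^2)/1 = 59/1 = 59, a_1 = floor((49 + 49)/59) = 1.
  m_2 = 59*1 - 49 = 10, d_2 = (2460 - 10^2)/59 = 2360/59 = 40, a_2 = floor((49 + 10)/40) = 1.
  m_3 = 40*1 - 10 = 30, d_3 = (2460 - 30^2)/40 = 1560/40 = 39, a_3 = floor((49 + 30)/39) = 2.
  m_4 = 39*2 - 30 = 48, d_4 = (2460 - 48^2)/39 = 156/39 = 4, a_4 = floor((49 + 48)/4) = 24.
  m_5 = 4*24 - 48 = 48, d_5 = (2460 - 48^2)/4 = 156/4 = 39, a_5 = floor((49 + 48)/39) = 2.
  m_6 = 39*2 - 48 = 30, d_6 = (2460 - 30^2)/39 = 1560/39 = 40, a_6 = floor((49 + 30)/40) = 1.
  m_7 = 40*1 - 30 = 10, d_7 = (2460 - 10^2)/40 = 2360/40 = 59, a_7 = floor((49 + 10)/59) = 1.
  m_8 = 59*1 - 10 = 49, d_8 = (2460 - 49^2)/59 = 59/59 = 1, a_8 = floor((49 + 49)/1) = 98.
  m_9 = 1*98 - 49 = 49, d_9 = (2460 - 49^2)/1 = 59/1 = 59: (m_9, d_9) = (m_1, d_1) = (49, 59), so from here the quotients repeat a_1, ..., a_8; the period length is 8.
So sqrt(2460) = [49; (1, 1, 2, 24, 2, 1, 1, 98)] with period length k = 8.
k is even, so the fundamental solution of x^2 - 2460y^2 = 1 is (p_{k-1}, q_{k-1}) = (p_7, q_7); compute convergents through index 7.
Convergents (p_i = a_i*p_{i-1} + p_{i-2}, q_i = a_i*q_{i-1} + q_{i-2} with p_{-2}=0, p_{-1}=1, q_{-2}=1, q_{-1}=0):
  i=0: a_0=49, p_0 = 49*1 + 0 = 49, q_0 = 49*0 + 1 = 1.
  i=1: a_1=1, p_1 = 1*49 + 1 = 50, q_1 = 1*1 + 0 = 1.
  i=2: a_2=1, p_2 = 1*50 + 49 = 99, q_2 = 1*1 + 1 = 2.
  i=3: a_3=2, p_3 = 2*99 + 50 = 248, q_3 = 2*2 + 1 = 5.
  i=4: a_4=24, p_4 = 24*248 + 99 = 6051, q_4 = 24*5 + 2 = 122.
  i=5: a_5=2, p_5 = 2*6051 + 248 = 12350, q_5 = 2*122 + 5 = 249.
  i=6: a_6=1, p_6 = 1*12350 + 6051 = 18401, q_6 = 1*249 + 122 = 371.
  i=7: a_7=1, p_7 = 1*18401 + 12350 = 30751, q_7 = 1*371 + 249 = 620.
Check: 30751^2 - 2460*620^2 = 945624001 - 945624000 = 1, so (x, y) = (30751, 620) solves the equation, and by the theorem it is the least positive solution.

(x, y) = (30751, 620)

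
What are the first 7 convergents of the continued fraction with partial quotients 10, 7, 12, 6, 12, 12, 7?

10/1, 71/7, 862/85, 5243/517, 63778/6289, 770579/75985, 5457831/538184

Using the convergent recurrence p_i = a_i*p_{i-1} + p_{i-2}, q_i = a_i*q_{i-1} + q_{i-2} with p_{-2}=0, p_{-1}=1, q_{-2}=1, q_{-1}=0:
  i=0: a_0=10, p_0 = 10*1 + 0 = 10, q_0 = 10*0 + 1 = 1.
  i=1: a_1=7, p_1 = 7*10 + 1 = 71, q_1 = 7*1 + 0 = 7.
  i=2: a_2=12, p_2 = 12*71 + 10 = 862, q_2 = 12*7 + 1 = 85.
  i=3: a_3=6, p_3 = 6*862 + 71 = 5243, q_3 = 6*85 + 7 = 517.
  i=4: a_4=12, p_4 = 12*5243 + 862 = 63778, q_4 = 12*517 + 85 = 6289.
  i=5: a_5=12, p_5 = 12*63778 + 5243 = 770579, q_5 = 12*6289 + 517 = 75985.
  i=6: a_6=7, p_6 = 7*770579 + 63778 = 5457831, q_6 = 7*75985 + 6289 = 538184.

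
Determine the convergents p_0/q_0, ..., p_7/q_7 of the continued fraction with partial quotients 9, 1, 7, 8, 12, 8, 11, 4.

9/1, 10/1, 79/8, 642/65, 7783/788, 62906/6369, 699749/70847, 2861902/289757

Using the convergent recurrence p_i = a_i*p_{i-1} + p_{i-2}, q_i = a_i*q_{i-1} + q_{i-2} with p_{-2}=0, p_{-1}=1, q_{-2}=1, q_{-1}=0:
  i=0: a_0=9, p_0 = 9*1 + 0 = 9, q_0 = 9*0 + 1 = 1.
  i=1: a_1=1, p_1 = 1*9 + 1 = 10, q_1 = 1*1 + 0 = 1.
  i=2: a_2=7, p_2 = 7*10 + 9 = 79, q_2 = 7*1 + 1 = 8.
  i=3: a_3=8, p_3 = 8*79 + 10 = 642, q_3 = 8*8 + 1 = 65.
  i=4: a_4=12, p_4 = 12*642 + 79 = 7783, q_4 = 12*65 + 8 = 788.
  i=5: a_5=8, p_5 = 8*7783 + 642 = 62906, q_5 = 8*788 + 65 = 6369.
  i=6: a_6=11, p_6 = 11*62906 + 7783 = 699749, q_6 = 11*6369 + 788 = 70847.
  i=7: a_7=4, p_7 = 4*699749 + 62906 = 2861902, q_7 = 4*70847 + 6369 = 289757.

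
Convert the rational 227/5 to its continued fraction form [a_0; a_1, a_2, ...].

Run the Euclidean algorithm on 227 and 5; the successive quotients are the partial quotients a_0, a_1, ... (each step inverts the fractional part left over by the previous one):
  227 = 45*5 + 2, so a_0 = 45.
  5 = 2*2 + 1, so a_1 = 2.
  2 = 2*1 + 0, so a_2 = 2.
The remainder reaches 0 after 3 divisions, so the expansion has 3 partial quotients, read off in order.

[45; 2, 2]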